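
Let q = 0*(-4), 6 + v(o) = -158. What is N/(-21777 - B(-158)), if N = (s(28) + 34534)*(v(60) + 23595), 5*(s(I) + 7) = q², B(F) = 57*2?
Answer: -269667379/7297 ≈ -36956.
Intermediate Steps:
v(o) = -164 (v(o) = -6 - 158 = -164)
q = 0
B(F) = 114
s(I) = -7 (s(I) = -7 + (⅕)*0² = -7 + (⅕)*0 = -7 + 0 = -7)
N = 809002137 (N = (-7 + 34534)*(-164 + 23595) = 34527*23431 = 809002137)
N/(-21777 - B(-158)) = 809002137/(-21777 - 1*114) = 809002137/(-21777 - 114) = 809002137/(-21891) = 809002137*(-1/21891) = -269667379/7297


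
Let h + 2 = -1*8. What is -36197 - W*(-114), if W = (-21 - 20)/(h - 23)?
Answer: -396609/11 ≈ -36055.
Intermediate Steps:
h = -10 (h = -2 - 1*8 = -2 - 8 = -10)
W = 41/33 (W = (-21 - 20)/(-10 - 23) = -41/(-33) = -41*(-1/33) = 41/33 ≈ 1.2424)
-36197 - W*(-114) = -36197 - 41*(-114)/33 = -36197 - 1*(-1558/11) = -36197 + 1558/11 = -396609/11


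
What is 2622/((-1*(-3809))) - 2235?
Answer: -8510493/3809 ≈ -2234.3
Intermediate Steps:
2622/((-1*(-3809))) - 2235 = 2622/3809 - 2235 = -8510493/3809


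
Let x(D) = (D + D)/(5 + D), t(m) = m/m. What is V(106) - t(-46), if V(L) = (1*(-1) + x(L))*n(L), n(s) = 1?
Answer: -10/111 ≈ -0.090090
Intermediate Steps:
t(m) = 1
x(D) = 2*D/(5 + D) (x(D) = (2*D)/(5 + D) = 2*D/(5 + D))
V(L) = -1 + 2*L/(5 + L) (V(L) = (1*(-1) + 2*L/(5 + L))*1 = (-1 + 2*L/(5 + L))*1 = -1 + 2*L/(5 + L))
V(106) - t(-46) = (-5 + 106)/(5 + 106) - 1*1 = 101/111 - 1 = -10/111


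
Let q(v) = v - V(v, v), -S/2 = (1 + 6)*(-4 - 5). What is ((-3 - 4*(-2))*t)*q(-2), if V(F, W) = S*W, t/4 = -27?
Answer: -135000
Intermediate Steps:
S = 126 (S = -2*(1 + 6)*(-4 - 5) = -14*(-9) = -2*(-63) = 126)
t = -108 (t = 4*(-27) = -108)
V(F, W) = 126*W
q(v) = -125*v (q(v) = v - 126*v = -125*v)
((-3 - 4*(-2))*t)*q(-2) = ((-3 - 4*(-2))*(-108))*(-125*(-2)) = ((-3 + 8)*(-108))*250 = (5*(-108))*250 = -540*250 = -135000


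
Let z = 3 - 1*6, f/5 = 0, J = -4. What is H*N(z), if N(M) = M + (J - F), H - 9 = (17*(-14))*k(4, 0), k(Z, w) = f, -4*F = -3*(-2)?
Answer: -99/2 ≈ -49.500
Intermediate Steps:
F = -3/2 (F = -(-3)*(-2)/4 = -1/4*6 = -3/2 ≈ -1.5000)
f = 0 (f = 5*0 = 0)
k(Z, w) = 0
z = -3 (z = 3 - 6 = -3)
H = 9 (H = 9 + (17*(-14))*0 = 9 - 238*0 = 9 + 0 = 9)
N(M) = -5/2 + M (N(M) = M + (-4 - 1*(-3/2)) = M + (-4 + 3/2) = M - 5/2 = -5/2 + M)
H*N(z) = 9*(-5/2 - 3) = 9*(-11/2) = -99/2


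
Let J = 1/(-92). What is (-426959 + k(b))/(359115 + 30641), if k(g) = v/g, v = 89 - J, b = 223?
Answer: -8759482655/7996234096 ≈ -1.0955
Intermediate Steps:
J = -1/92 ≈ -0.010870
v = 8189/92 (v = 89 - 1*(-1/92) = 89 + 1/92 = 8189/92 ≈ 89.011)
k(g) = 8189/(92*g)
(-426959 + k(b))/(359115 + 30641) = (-426959 + (8189/92)/223)/(359115 + 30641) = (-426959 + (8189/92)*(1/223))/389756 = (-426959 + 8189/20516)*(1/389756) = -8759482655/20516*1/389756 = -8759482655/7996234096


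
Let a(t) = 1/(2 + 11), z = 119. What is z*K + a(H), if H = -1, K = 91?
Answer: 140778/13 ≈ 10829.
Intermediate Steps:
a(t) = 1/13
z*K + a(H) = 119*91 + 1/13 = 10829 + 1/13 = 140778/13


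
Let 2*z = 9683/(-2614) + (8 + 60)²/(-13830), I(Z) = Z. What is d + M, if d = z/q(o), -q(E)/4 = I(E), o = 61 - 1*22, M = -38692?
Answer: -16785336156979/433819440 ≈ -38692.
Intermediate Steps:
o = 39 (o = 61 - 22 = 39)
q(E) = -4*E
z = -73001513/36151620 (z = (9683/(-2614) + (8 + 60)²/(-13830))/2 = (9683*(-1/2614) + 68²*(-1/13830))/2 = (-9683/2614 + 4624*(-1/13830))/2 = (-9683/2614 - 2312/6915)/2 = (½)*(-73001513/18075810) = -73001513/36151620 ≈ -2.0193)
d = 5615501/433819440 (d = -73001513/(36151620*((-4*39))) = -73001513/36151620/(-156) = -73001513/36151620*(-1/156) = 5615501/433819440 ≈ 0.012944)
d + M = 5615501/433819440 - 38692 = -16785336156979/433819440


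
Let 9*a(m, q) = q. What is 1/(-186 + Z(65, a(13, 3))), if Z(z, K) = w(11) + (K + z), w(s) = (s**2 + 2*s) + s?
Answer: 3/100 ≈ 0.030000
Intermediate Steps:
w(s) = s**2 + 3*s
a(m, q) = q/9
Z(z, K) = 154 + K + z (Z(z, K) = 11*(3 + 11) + (K + z) = 11*14 + (K + z) = 154 + (K + z) = 154 + K + z)
1/(-186 + Z(65, a(13, 3))) = 1/(-186 + (154 + (1/9)*3 + 65)) = 1/(-186 + (154 + 1/3 + 65)) = 1/(-186 + 658/3) = 1/(100/3) = 3/100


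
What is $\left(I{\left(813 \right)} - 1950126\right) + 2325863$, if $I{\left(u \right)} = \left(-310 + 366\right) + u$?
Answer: $376606$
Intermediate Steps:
$I{\left(u \right)} = 56 + u$
$\left(I{\left(813 \right)} - 1950126\right) + 2325863 = \left(\left(56 + 813\right) - 1950126\right) + 2325863 = \left(869 - 1950126\right) + 2325863 = -1949257 + 2325863 = 376606$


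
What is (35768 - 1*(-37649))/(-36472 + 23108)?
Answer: -73417/13364 ≈ -5.4936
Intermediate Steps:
(35768 - 1*(-37649))/(-36472 + 23108) = (35768 + 37649)/(-13364) = 73417*(-1/13364) = -73417/13364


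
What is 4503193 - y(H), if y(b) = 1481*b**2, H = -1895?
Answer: -5313804832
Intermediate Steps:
4503193 - y(H) = 4503193 - 1481*(-1895)**2 = 4503193 - 1481*3591025 = 4503193 - 1*5318308025 = 4503193 - 5318308025 = -5313804832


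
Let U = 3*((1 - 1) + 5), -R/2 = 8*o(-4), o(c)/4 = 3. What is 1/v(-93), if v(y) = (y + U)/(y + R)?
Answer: 95/26 ≈ 3.6538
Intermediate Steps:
o(c) = 12 (o(c) = 4*3 = 12)
R = -192 (R = -16*12 = -2*96 = -192)
U = 15 (U = 3*(0 + 5) = 3*5 = 15)
v(y) = (15 + y)/(-192 + y) (v(y) = (y + 15)/(y - 192) = (15 + y)/(-192 + y))
1/v(-93) = 1/((15 - 93)/(-192 - 93)) = 1/(-78/(-285)) = 1/(-1/285*(-78)) = 1/(26/95) = 95/26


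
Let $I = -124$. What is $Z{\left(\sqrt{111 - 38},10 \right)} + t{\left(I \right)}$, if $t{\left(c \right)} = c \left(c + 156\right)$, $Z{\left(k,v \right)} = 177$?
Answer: $-3791$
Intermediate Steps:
$t{\left(c \right)} = c \left(156 + c\right)$
$Z{\left(\sqrt{111 - 38},10 \right)} + t{\left(I \right)} = 177 - 124 \left(156 - 124\right) = 177 - 3968 = -3791$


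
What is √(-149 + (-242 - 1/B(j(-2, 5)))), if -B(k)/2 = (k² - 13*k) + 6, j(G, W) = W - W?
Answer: I*√14073/6 ≈ 19.772*I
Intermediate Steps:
j(G, W) = 0
B(k) = -12 - 2*k² + 26*k (B(k) = -2*((k² - 13*k) + 6) = -2*(6 + k² - 13*k) = -12 - 2*k² + 26*k)
√(-149 + (-242 - 1/B(j(-2, 5)))) = √(-149 + (-242 - 1/(-12 - 2*0² + 26*0))) = √(-149 + (-242 - 1/(-12 - 2*0 + 0))) = √(-149 + (-242 - 1/(-12 + 0 + 0))) = √(-149 + (-242 - 1/(-12))) = √(-149 + (-242 - 1*(-1/12))) = √(-149 + (-242 + 1/12)) = √(-149 - 2903/12) = √(-4691/12) = I*√14073/6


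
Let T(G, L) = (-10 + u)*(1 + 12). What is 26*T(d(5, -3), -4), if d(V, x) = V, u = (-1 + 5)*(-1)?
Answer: -4732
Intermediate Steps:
u = -4 (u = 4*(-1) = -4)
T(G, L) = -182 (T(G, L) = (-10 - 4)*(1 + 12) = -14*13 = -182)
26*T(d(5, -3), -4) = 26*(-182) = -4732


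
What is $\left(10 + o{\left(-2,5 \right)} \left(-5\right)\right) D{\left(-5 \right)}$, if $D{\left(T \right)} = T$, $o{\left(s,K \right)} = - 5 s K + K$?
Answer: $1325$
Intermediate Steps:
$o{\left(s,K \right)} = K - 5 K s$ ($o{\left(s,K \right)} = - 5 K s + K = K - 5 K s$)
$\left(10 + o{\left(-2,5 \right)} \left(-5\right)\right) D{\left(-5 \right)} = \left(10 + 5 \left(1 - -10\right) \left(-5\right)\right) \left(-5\right) = \left(10 + 5 \left(1 + 10\right) \left(-5\right)\right) \left(-5\right) = \left(10 + 5 \cdot 11 \left(-5\right)\right) \left(-5\right) = \left(10 + 55 \left(-5\right)\right) \left(-5\right) = \left(10 - 275\right) \left(-5\right) = \left(-265\right) \left(-5\right) = 1325$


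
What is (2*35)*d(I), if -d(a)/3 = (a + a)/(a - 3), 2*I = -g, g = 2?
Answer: -105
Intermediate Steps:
I = -1 (I = (-1*2)/2 = (½)*(-2) = -1)
d(a) = -6*a/(-3 + a) (d(a) = -3*(a + a)/(a - 3) = -3*2*a/(-3 + a) = -6*a/(-3 + a))
(2*35)*d(I) = (2*35)*(-6*(-1)/(-3 - 1)) = 70*(-6*(-1)/(-4)) = 70*(-6*(-1)*(-¼)) = 70*(-3/2) = -105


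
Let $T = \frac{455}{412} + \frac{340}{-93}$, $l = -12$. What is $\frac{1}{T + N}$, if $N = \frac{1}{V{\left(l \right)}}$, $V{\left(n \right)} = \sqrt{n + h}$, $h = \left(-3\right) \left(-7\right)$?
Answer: $- \frac{12772}{28331} \approx -0.45081$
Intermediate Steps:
$h = 21$
$V{\left(n \right)} = \sqrt{21 + n}$ ($V{\left(n \right)} = \sqrt{n + 21} = \sqrt{21 + n}$)
$T = - \frac{97765}{38316}$ ($T = 455 \cdot \frac{1}{412} + 340 \left(- \frac{1}{93}\right) = \frac{455}{412} - \frac{340}{93} = - \frac{97765}{38316} \approx -2.5515$)
$N = \frac{1}{3}$ ($N = \frac{1}{\sqrt{21 - 12}} = \frac{1}{\sqrt{9}} = \frac{1}{3} \approx 0.33333$)
$\frac{1}{T + N} = \frac{1}{- \frac{97765}{38316} + \frac{1}{3}} = \frac{1}{- \frac{28331}{12772}} = - \frac{12772}{28331}$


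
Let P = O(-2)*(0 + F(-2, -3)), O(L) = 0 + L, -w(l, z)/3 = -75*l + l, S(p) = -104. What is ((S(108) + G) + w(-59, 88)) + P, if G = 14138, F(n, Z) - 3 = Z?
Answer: 936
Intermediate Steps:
F(n, Z) = 3 + Z
w(l, z) = 222*l (w(l, z) = -3*(-75*l + l) = -(-222)*l = 222*l)
O(L) = L
P = 0 (P = -2*(0 + (3 - 3)) = -2*(0 + 0) = -2*0 = 0)
((S(108) + G) + w(-59, 88)) + P = ((-104 + 14138) + 222*(-59)) + 0 = (14034 - 13098) + 0 = 936 + 0 = 936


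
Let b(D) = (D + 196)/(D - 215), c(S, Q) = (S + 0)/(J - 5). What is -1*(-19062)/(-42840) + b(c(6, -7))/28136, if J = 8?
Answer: -66114837/148575665 ≈ -0.44499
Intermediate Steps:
c(S, Q) = S/3 (c(S, Q) = (S + 0)/(8 - 5) = S/3)
b(D) = (196 + D)/(-215 + D)
-1*(-19062)/(-42840) + b(c(6, -7))/28136 = -1*(-19062)/(-42840) + ((196 + (⅓)*6)/(-215 + (⅓)*6))/28136 = 19062*(-1/42840) + ((196 + 2)/(-215 + 2))*(1/28136) = -1059/2380 + (198/(-213))*(1/28136) = -1059/2380 - 1/213*198*(1/28136) = -1059/2380 - 66/71*1/28136 = -1059/2380 - 33/998828 = -66114837/148575665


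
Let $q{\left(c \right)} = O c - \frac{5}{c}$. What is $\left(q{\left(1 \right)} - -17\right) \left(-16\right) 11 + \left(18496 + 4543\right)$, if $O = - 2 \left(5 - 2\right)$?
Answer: $21983$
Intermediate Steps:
$O = -6$ ($O = \left(-2\right) 3 = -6$)
$q{\left(c \right)} = - 6 c - \frac{5}{c}$
$\left(q{\left(1 \right)} - -17\right) \left(-16\right) 11 + \left(18496 + 4543\right) = \left(\left(\left(-6\right) 1 - \frac{5}{1}\right) - -17\right) \left(-16\right) 11 + \left(18496 + 4543\right) = \left(\left(-6 - 5\right) + 17\right) \left(-16\right) 11 + 23039 = \left(-11 + 17\right) \left(-16\right) 11 + 23039 = 6 \left(-16\right) 11 + 23039 = \left(-96\right) 11 + 23039 = -1056 + 23039 = 21983$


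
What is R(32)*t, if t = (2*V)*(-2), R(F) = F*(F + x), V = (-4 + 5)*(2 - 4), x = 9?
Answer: 10496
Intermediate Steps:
V = -2 (V = 1*(-2) = -2)
R(F) = F*(9 + F) (R(F) = F*(F + 9) = F*(9 + F))
t = 8 (t = (2*(-2))*(-2) = -4*(-2) = 8)
R(32)*t = (32*(9 + 32))*8 = (32*41)*8 = 1312*8 = 10496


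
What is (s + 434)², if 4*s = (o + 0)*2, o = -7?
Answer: 741321/4 ≈ 1.8533e+5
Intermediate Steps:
s = -7/2 (s = ((-7 + 0)*2)/4 = (-7*2)/4 = (¼)*(-14) = -7/2 ≈ -3.5000)
(s + 434)² = (-7/2 + 434)² = (861/2)² = 741321/4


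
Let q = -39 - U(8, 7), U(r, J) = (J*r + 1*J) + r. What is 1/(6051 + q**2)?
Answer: 1/18151 ≈ 5.5093e-5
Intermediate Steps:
U(r, J) = J + r + J*r (U(r, J) = (J*r + J) + r = (J + J*r) + r = J + r + J*r)
q = -110 (q = -39 - (7 + 8 + 7*8) = -39 - (7 + 8 + 56) = -39 - 1*71 = -39 - 71 = -110)
1/(6051 + q**2) = 1/(6051 + (-110)**2) = 1/(6051 + 12100) = 1/18151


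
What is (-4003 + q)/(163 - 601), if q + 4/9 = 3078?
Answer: 8329/3942 ≈ 2.1129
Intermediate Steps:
q = 27698/9 (q = -4/9 + 3078 = 27698/9 ≈ 3077.6)
(-4003 + q)/(163 - 601) = (-4003 + 27698/9)/(163 - 601) = -8329/9/(-438) = -8329/9*(-1/438) = 8329/3942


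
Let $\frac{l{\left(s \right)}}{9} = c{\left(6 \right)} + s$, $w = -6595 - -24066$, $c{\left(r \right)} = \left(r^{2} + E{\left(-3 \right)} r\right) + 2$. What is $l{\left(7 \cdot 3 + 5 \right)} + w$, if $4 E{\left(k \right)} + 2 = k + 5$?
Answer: $18047$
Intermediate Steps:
$E{\left(k \right)} = \frac{3}{4} + \frac{k}{4}$ ($E{\left(k \right)} = - \frac{1}{2} + \frac{k + 5}{4} = - \frac{1}{2} + \frac{5 + k}{4} = - \frac{1}{2} + \left(\frac{5}{4} + \frac{k}{4}\right) = \frac{3}{4} + \frac{k}{4}$)
$c{\left(r \right)} = 2 + r^{2}$ ($c{\left(r \right)} = \left(r^{2} + \left(\frac{3}{4} + \frac{1}{4} \left(-3\right)\right) r\right) + 2 = \left(r^{2} + \left(\frac{3}{4} - \frac{3}{4}\right) r\right) + 2 = \left(r^{2} + 0 r\right) + 2 = \left(r^{2} + 0\right) + 2 = r^{2} + 2 = 2 + r^{2}$)
$w = 17471$ ($w = -6595 + 24066 = 17471$)
$l{\left(s \right)} = 342 + 9 s$ ($l{\left(s \right)} = 9 \left(\left(2 + 6^{2}\right) + s\right) = 9 \left(\left(2 + 36\right) + s\right) = 9 \left(38 + s\right) = 342 + 9 s$)
$l{\left(7 \cdot 3 + 5 \right)} + w = \left(342 + 9 \left(7 \cdot 3 + 5\right)\right) + 17471 = \left(342 + 9 \left(21 + 5\right)\right) + 17471 = \left(342 + 9 \cdot 26\right) + 17471 = \left(342 + 234\right) + 17471 = 576 + 17471 = 18047$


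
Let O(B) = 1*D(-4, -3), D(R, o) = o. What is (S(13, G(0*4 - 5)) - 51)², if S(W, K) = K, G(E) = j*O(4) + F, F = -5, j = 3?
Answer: 4225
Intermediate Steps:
O(B) = -3 (O(B) = 1*(-3) = -3)
G(E) = -14 (G(E) = 3*(-3) - 5 = -9 - 5 = -14)
(S(13, G(0*4 - 5)) - 51)² = (-14 - 51)² = (-65)² = 4225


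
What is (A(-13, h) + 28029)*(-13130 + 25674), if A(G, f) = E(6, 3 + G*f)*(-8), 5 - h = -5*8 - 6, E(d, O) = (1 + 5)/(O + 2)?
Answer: 16525044480/47 ≈ 3.5160e+8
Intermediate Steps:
E(d, O) = 6/(2 + O)
h = 51 (h = 5 - (-5*8 - 6) = 5 - (-40 - 6) = 5 - 1*(-46) = 5 + 46 = 51)
A(G, f) = -48/(5 + G*f) (A(G, f) = (6/(2 + (3 + G*f)))*(-8) = (6/(5 + G*f))*(-8) = -48/(5 + G*f))
(A(-13, h) + 28029)*(-13130 + 25674) = (-48/(5 - 13*51) + 28029)*(-13130 + 25674) = (-48/(5 - 663) + 28029)*12544 = (-48/(-658) + 28029)*12544 = (-48*(-1/658) + 28029)*12544 = (24/329 + 28029)*12544 = (9221565/329)*12544 = 16525044480/47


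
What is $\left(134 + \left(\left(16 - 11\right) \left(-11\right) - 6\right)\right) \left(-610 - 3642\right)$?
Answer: $-310396$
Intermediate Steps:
$\left(134 + \left(\left(16 - 11\right) \left(-11\right) - 6\right)\right) \left(-610 - 3642\right) = \left(134 + \left(\left(16 - 11\right) \left(-11\right) - 6\right)\right) \left(-4252\right) = \left(134 + \left(5 \left(-11\right) - 6\right)\right) \left(-4252\right) = \left(134 - 61\right) \left(-4252\right) = 73 \left(-4252\right) = -310396$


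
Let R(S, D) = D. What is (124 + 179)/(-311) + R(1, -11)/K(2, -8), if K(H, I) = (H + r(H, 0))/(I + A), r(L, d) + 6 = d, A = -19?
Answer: -93579/1244 ≈ -75.224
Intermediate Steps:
r(L, d) = -6 + d
K(H, I) = (-6 + H)/(-19 + I) (K(H, I) = (H + (-6 + 0))/(I - 19) = (H - 6)/(-19 + I) = (-6 + H)/(-19 + I))
(124 + 179)/(-311) + R(1, -11)/K(2, -8) = (124 + 179)/(-311) - 11*(-19 - 8)/(-6 + 2) = 303*(-1/311) - 11/(-4/(-27)) = -303/311 - 11/((-1/27*(-4))) = -303/311 - 11/4/27 = -303/311 - 11*27/4 = -303/311 - 297/4 = -93579/1244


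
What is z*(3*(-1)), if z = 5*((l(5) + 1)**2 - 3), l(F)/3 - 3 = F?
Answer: -9330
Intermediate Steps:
l(F) = 9 + 3*F
z = 3110 (z = 5*(((9 + 3*5) + 1)**2 - 3) = 5*(((9 + 15) + 1)**2 - 3) = 5*((24 + 1)**2 - 3) = 5*(25**2 - 3) = 5*(625 - 3) = 5*622 = 3110)
z*(3*(-1)) = 3110*(3*(-1)) = 3110*(-3) = -9330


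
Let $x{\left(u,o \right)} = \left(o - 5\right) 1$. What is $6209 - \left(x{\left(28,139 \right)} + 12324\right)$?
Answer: $-6249$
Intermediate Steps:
$x{\left(u,o \right)} = -5 + o$ ($x{\left(u,o \right)} = \left(-5 + o\right) 1 = -5 + o$)
$6209 - \left(x{\left(28,139 \right)} + 12324\right) = 6209 - \left(\left(-5 + 139\right) + 12324\right) = 6209 - \left(134 + 12324\right) = 6209 - 12458 = -6249$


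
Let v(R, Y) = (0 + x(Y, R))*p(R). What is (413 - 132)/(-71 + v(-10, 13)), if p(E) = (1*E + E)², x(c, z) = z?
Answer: -281/4071 ≈ -0.069025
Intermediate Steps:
p(E) = 4*E² (p(E) = (E + E)² = (2*E)² = 4*E²)
v(R, Y) = 4*R³ (v(R, Y) = (0 + R)*(4*R²) = R*(4*R²) = 4*R³)
(413 - 132)/(-71 + v(-10, 13)) = (413 - 132)/(-71 + 4*(-10)³) = 281/(-71 + 4*(-1000)) = 281/(-71 - 4000) = 281/(-4071) = 281*(-1/4071) = -281/4071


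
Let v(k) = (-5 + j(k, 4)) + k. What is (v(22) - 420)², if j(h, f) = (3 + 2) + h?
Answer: 141376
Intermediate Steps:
j(h, f) = 5 + h
v(k) = 2*k (v(k) = (-5 + (5 + k)) + k = k + k = 2*k)
(v(22) - 420)² = (2*22 - 420)² = (44 - 420)² = (-376)² = 141376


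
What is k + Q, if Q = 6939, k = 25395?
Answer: 32334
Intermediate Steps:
k + Q = 25395 + 6939 = 32334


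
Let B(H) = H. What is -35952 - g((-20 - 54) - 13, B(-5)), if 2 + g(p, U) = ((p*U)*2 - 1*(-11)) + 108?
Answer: -36939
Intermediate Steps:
g(p, U) = 117 + 2*U*p (g(p, U) = -2 + (((p*U)*2 - 1*(-11)) + 108) = -2 + (((U*p)*2 + 11) + 108) = -2 + ((2*U*p + 11) + 108) = -2 + ((11 + 2*U*p) + 108) = -2 + (119 + 2*U*p) = 117 + 2*U*p)
-35952 - g((-20 - 54) - 13, B(-5)) = -35952 - (117 + 2*(-5)*((-20 - 54) - 13)) = -35952 - (117 + 2*(-5)*(-74 - 13)) = -35952 - (117 + 2*(-5)*(-87)) = -35952 - (117 + 870) = -35952 - 1*987 = -35952 - 987 = -36939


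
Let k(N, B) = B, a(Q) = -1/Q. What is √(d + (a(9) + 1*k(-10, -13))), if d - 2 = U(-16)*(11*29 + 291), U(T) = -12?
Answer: 2*I*√16495/3 ≈ 85.622*I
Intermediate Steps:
d = -7318 (d = 2 - 12*(11*29 + 291) = 2 - 12*(319 + 291) = 2 - 12*610 = 2 - 7320 = -7318)
√(d + (a(9) + 1*k(-10, -13))) = √(-7318 + (-1/9 + 1*(-13))) = √(-7318 + (-1*⅑ - 13)) = √(-7318 + (-⅑ - 13)) = √(-7318 - 118/9) = √(-65980/9) = 2*I*√16495/3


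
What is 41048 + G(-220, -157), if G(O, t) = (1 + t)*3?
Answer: 40580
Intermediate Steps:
G(O, t) = 3 + 3*t
41048 + G(-220, -157) = 41048 + (3 + 3*(-157)) = 41048 + (3 - 471) = 41048 - 468 = 40580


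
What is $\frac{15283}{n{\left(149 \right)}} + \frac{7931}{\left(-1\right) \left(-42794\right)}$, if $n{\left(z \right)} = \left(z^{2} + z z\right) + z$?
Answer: $\frac{1007354683}{1906515494} \approx 0.52837$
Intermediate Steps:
$n{\left(z \right)} = z + 2 z^{2}$ ($n{\left(z \right)} = \left(z^{2} + z^{2}\right) + z = 2 z^{2} + z = z + 2 z^{2}$)
$\frac{15283}{n{\left(149 \right)}} + \frac{7931}{\left(-1\right) \left(-42794\right)} = \frac{15283}{149 \left(1 + 2 \cdot 149\right)} + \frac{7931}{\left(-1\right) \left(-42794\right)} = \frac{15283}{149 \left(1 + 298\right)} + \frac{7931}{42794} = \frac{15283}{149 \cdot 299} + 7931 \cdot \frac{1}{42794} = \frac{15283}{44551} + \frac{7931}{42794} = \frac{1007354683}{1906515494}$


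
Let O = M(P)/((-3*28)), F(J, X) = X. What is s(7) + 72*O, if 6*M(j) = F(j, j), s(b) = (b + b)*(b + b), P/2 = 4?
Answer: 1364/7 ≈ 194.86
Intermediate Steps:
P = 8 (P = 2*4 = 8)
s(b) = 4*b² (s(b) = (2*b)*(2*b) = 4*b²)
M(j) = j/6
O = -1/63 (O = ((⅙)*8)/((-3*28)) = (4/3)/(-84) = (4/3)*(-1/84) = -1/63 ≈ -0.015873)
s(7) + 72*O = 4*7² + 72*(-1/63) = 4*49 - 8/7 = 196 - 8/7 = 1364/7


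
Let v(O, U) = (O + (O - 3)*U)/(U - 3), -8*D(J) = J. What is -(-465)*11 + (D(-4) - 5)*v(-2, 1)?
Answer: 20397/4 ≈ 5099.3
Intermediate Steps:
D(J) = -J/8
v(O, U) = (O + U*(-3 + O))/(-3 + U) (v(O, U) = (O + (-3 + O)*U)/(-3 + U) = (O + U*(-3 + O))/(-3 + U))
-(-465)*11 + (D(-4) - 5)*v(-2, 1) = -(-465)*11 + (-⅛*(-4) - 5)*((-2 - 3*1 - 2*1)/(-3 + 1)) = -93*(-55) + (½ - 5)*((-2 - 3 - 2)/(-2)) = 5115 - (-9)*(-7)/4 = 5115 - 9/2*7/2 = 5115 - 63/4 = 20397/4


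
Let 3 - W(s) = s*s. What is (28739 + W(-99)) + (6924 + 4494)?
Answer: 30359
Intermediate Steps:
W(s) = 3 - s² (W(s) = 3 - s*s = 3 - s²)
(28739 + W(-99)) + (6924 + 4494) = (28739 + (3 - 1*(-99)²)) + (6924 + 4494) = (28739 + (3 - 1*9801)) + 11418 = (28739 + (3 - 9801)) + 11418 = (28739 - 9798) + 11418 = 18941 + 11418 = 30359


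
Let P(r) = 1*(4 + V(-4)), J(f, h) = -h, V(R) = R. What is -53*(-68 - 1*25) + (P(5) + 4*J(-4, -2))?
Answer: 4937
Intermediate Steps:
P(r) = 0 (P(r) = 1*(4 - 4) = 1*0 = 0)
-53*(-68 - 1*25) + (P(5) + 4*J(-4, -2)) = -53*(-68 - 1*25) + (0 + 4*(-1*(-2))) = -53*(-68 - 25) + (0 + 4*2) = -53*(-93) + (0 + 8) = 4929 + 8 = 4937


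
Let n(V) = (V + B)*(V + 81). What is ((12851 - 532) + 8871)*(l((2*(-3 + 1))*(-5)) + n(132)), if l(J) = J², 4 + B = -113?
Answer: 76178050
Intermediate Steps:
B = -117 (B = -4 - 113 = -117)
n(V) = (-117 + V)*(81 + V) (n(V) = (V - 117)*(V + 81) = (-117 + V)*(81 + V))
((12851 - 532) + 8871)*(l((2*(-3 + 1))*(-5)) + n(132)) = ((12851 - 532) + 8871)*(((2*(-3 + 1))*(-5))² + (-9477 + 132² - 36*132)) = (12319 + 8871)*(((2*(-2))*(-5))² + (-9477 + 17424 - 4752)) = 21190*((-4*(-5))² + 3195) = 21190*(20² + 3195) = 21190*(400 + 3195) = 21190*3595 = 76178050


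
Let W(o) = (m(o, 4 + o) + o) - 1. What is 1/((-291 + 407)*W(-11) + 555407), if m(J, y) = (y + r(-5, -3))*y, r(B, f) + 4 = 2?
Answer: 1/561323 ≈ 1.7815e-6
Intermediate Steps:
r(B, f) = -2 (r(B, f) = -4 + 2 = -2)
m(J, y) = y*(-2 + y) (m(J, y) = (y - 2)*y = (-2 + y)*y = y*(-2 + y))
W(o) = -1 + o + (2 + o)*(4 + o) (W(o) = ((4 + o)*(-2 + (4 + o)) + o) - 1 = ((4 + o)*(2 + o) + o) - 1 = ((2 + o)*(4 + o) + o) - 1 = (o + (2 + o)*(4 + o)) - 1 = -1 + o + (2 + o)*(4 + o))
1/((-291 + 407)*W(-11) + 555407) = 1/((-291 + 407)*(7 + (-11)² + 7*(-11)) + 555407) = 1/(116*(7 + 121 - 77) + 555407) = 1/(116*51 + 555407) = 1/(5916 + 555407) = 1/561323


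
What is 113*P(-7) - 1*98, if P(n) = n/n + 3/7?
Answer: 444/7 ≈ 63.429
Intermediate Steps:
P(n) = 10/7 (P(n) = 1 + 3*(⅐) = 1 + 3/7 = 10/7)
113*P(-7) - 1*98 = 113*(10/7) - 1*98 = 1130/7 - 98 = 444/7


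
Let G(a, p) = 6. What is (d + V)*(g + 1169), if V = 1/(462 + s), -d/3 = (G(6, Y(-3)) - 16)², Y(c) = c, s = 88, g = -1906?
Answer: 11054933/50 ≈ 2.2110e+5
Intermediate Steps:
d = -300 (d = -3*(6 - 16)² = -3*(-10)² = -3*100 = -300)
V = 1/550 (V = 1/(462 + 88) = 1/550 ≈ 0.0018182)
(d + V)*(g + 1169) = (-300 + 1/550)*(-1906 + 1169) = -164999/550*(-737) = 11054933/50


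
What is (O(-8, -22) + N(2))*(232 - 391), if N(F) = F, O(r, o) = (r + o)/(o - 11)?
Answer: -5088/11 ≈ -462.55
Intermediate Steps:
O(r, o) = (o + r)/(-11 + o)
(O(-8, -22) + N(2))*(232 - 391) = ((-22 - 8)/(-11 - 22) + 2)*(232 - 391) = (-30/(-33) + 2)*(-159) = (-1/33*(-30) + 2)*(-159) = (10/11 + 2)*(-159) = (32/11)*(-159) = -5088/11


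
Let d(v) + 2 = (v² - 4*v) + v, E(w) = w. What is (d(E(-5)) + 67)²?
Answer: 11025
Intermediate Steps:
d(v) = -2 + v² - 3*v (d(v) = -2 + ((v² - 4*v) + v) = -2 + (v² - 3*v) = -2 + v² - 3*v)
(d(E(-5)) + 67)² = ((-2 + (-5)² - 3*(-5)) + 67)² = ((-2 + 25 + 15) + 67)² = (38 + 67)² = 105² = 11025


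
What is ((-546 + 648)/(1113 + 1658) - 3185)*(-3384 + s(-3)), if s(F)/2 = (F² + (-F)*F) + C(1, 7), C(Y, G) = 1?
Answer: 1755761918/163 ≈ 1.0772e+7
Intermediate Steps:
s(F) = 2 (s(F) = 2*((F² + (-F)*F) + 1) = 2*((F² - F²) + 1) = 2*(0 + 1) = 2*1 = 2)
((-546 + 648)/(1113 + 1658) - 3185)*(-3384 + s(-3)) = ((-546 + 648)/(1113 + 1658) - 3185)*(-3384 + 2) = (102/2771 - 3185)*(-3382) = (102*(1/2771) - 3185)*(-3382) = (6/163 - 3185)*(-3382) = -519149/163*(-3382) = 1755761918/163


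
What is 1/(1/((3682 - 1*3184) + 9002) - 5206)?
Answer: -9500/49456999 ≈ -0.00019209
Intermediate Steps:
1/(1/((3682 - 1*3184) + 9002) - 5206) = 1/(1/((3682 - 3184) + 9002) - 5206) = 1/(1/(498 + 9002) - 5206) = 1/(1/9500 - 5206) = 1/(-49456999/9500) = -9500/49456999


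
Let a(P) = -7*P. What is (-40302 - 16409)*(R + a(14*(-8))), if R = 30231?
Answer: -1758891665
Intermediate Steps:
(-40302 - 16409)*(R + a(14*(-8))) = (-40302 - 16409)*(30231 - 98*(-8)) = -56711*(30231 - 7*(-112)) = -56711*(30231 + 784) = -56711*31015 = -1758891665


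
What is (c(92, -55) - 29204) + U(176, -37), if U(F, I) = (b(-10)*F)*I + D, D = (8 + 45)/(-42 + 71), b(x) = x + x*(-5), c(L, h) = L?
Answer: -8398115/29 ≈ -2.8959e+5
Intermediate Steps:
b(x) = -4*x (b(x) = x - 5*x = -4*x)
D = 53/29 ≈ 1.8276
U(F, I) = 53/29 + 40*F*I (U(F, I) = ((-4*(-10))*F)*I + 53/29 = (40*F)*I + 53/29 = 40*F*I + 53/29 = 53/29 + 40*F*I)
(c(92, -55) - 29204) + U(176, -37) = (92 - 29204) + (53/29 + 40*176*(-37)) = -29112 + (53/29 - 260480) = -29112 - 7553867/29 = -8398115/29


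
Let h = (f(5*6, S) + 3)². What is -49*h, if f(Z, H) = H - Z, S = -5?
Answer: -50176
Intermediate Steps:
h = 1024 (h = ((-5 - 5*6) + 3)² = ((-5 - 1*30) + 3)² = ((-5 - 30) + 3)² = (-35 + 3)² = (-32)² = 1024)
-49*h = -49*1024 = -50176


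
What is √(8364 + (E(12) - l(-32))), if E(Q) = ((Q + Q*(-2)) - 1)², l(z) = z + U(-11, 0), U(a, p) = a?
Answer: 8*√134 ≈ 92.607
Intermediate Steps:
l(z) = -11 + z (l(z) = z - 11 = -11 + z)
E(Q) = (-1 - Q)² (E(Q) = ((Q - 2*Q) - 1)² = (-Q - 1)² = (-1 - Q)²)
√(8364 + (E(12) - l(-32))) = √(8364 + ((1 + 12)² - (-11 - 32))) = √(8364 + (13² - 1*(-43))) = √(8364 + (169 + 43)) = √(8364 + 212) = √8576 = 8*√134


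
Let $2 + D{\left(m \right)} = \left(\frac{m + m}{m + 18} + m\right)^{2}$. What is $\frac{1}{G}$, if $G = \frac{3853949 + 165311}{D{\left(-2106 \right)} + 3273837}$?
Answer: $\frac{1363407679}{711620560} \approx 1.9159$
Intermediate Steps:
$D{\left(m \right)} = -2 + \left(m + \frac{2 m}{18 + m}\right)^{2}$ ($D{\left(m \right)} = -2 + \left(\frac{m + m}{m + 18} + m\right)^{2} = -2 + \left(\frac{2 m}{18 + m} + m\right)^{2} = -2 + \left(m + \frac{2 m}{18 + m}\right)^{2}$)
$G = \frac{711620560}{1363407679}$ ($G = \frac{3853949 + 165311}{\left(-2 + \frac{\left(-2106\right)^{2} \left(20 - 2106\right)^{2}}{\left(18 - 2106\right)^{2}}\right) + 3273837} = \frac{4019260}{\left(-2 + \frac{4435236 \left(-2086\right)^{2}}{4359744}\right) + 3273837} = \frac{4019260}{\left(-2 + 4435236 \cdot \frac{1}{4359744} \cdot 4351396\right) + 3273837} = \frac{4019260}{\left(-2 + \frac{14891564961}{3364}\right) + 3273837} = \frac{4019260}{\frac{14891558233}{3364} + 3273837} = \frac{4019260}{\frac{25904745901}{3364}} = 4019260 \cdot \frac{3364}{25904745901} = \frac{711620560}{1363407679} \approx 0.52194$)
$\frac{1}{G} = \frac{1}{\frac{711620560}{1363407679}} = \frac{1363407679}{711620560}$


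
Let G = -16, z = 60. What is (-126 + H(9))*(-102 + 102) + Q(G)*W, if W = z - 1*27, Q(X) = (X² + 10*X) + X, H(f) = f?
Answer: 2640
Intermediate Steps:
Q(X) = X² + 11*X
W = 33 (W = 60 - 1*27 = 60 - 27 = 33)
(-126 + H(9))*(-102 + 102) + Q(G)*W = (-126 + 9)*(-102 + 102) - 16*(11 - 16)*33 = -117*0 - 16*(-5)*33 = 0 + 80*33 = 0 + 2640 = 2640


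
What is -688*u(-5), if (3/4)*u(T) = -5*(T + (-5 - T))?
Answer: -68800/3 ≈ -22933.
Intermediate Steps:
u(T) = 100/3 (u(T) = 4*(-5*(T + (-5 - T)))/3 = 4*(-5*(-5))/3 = (4/3)*25 = 100/3)
-688*u(-5) = -688*100/3 = -68800/3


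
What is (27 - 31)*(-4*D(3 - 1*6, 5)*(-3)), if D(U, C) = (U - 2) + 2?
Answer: 144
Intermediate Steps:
D(U, C) = U (D(U, C) = (-2 + U) + 2 = U)
(27 - 31)*(-4*D(3 - 1*6, 5)*(-3)) = (27 - 31)*(-4*(3 - 1*6)*(-3)) = -4*(-4*(3 - 6))*(-3) = -4*(-4*(-3))*(-3) = -48*(-3) = -4*(-36) = 144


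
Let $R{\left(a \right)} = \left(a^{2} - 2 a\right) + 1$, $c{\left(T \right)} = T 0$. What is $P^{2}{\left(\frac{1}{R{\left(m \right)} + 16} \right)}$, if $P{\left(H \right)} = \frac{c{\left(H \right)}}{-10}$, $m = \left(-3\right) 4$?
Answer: $0$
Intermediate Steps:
$c{\left(T \right)} = 0$
$m = -12$
$R{\left(a \right)} = 1 + a^{2} - 2 a$
$P{\left(H \right)} = 0$ ($P{\left(H \right)} = \frac{0}{-10} = 0 \left(- \frac{1}{10}\right) = 0$)
$P^{2}{\left(\frac{1}{R{\left(m \right)} + 16} \right)} = 0^{2} = 0$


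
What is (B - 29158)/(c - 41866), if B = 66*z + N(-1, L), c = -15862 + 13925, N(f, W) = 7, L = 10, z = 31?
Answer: 9035/14601 ≈ 0.61879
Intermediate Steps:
c = -1937
B = 2053 (B = 66*31 + 7 = 2046 + 7 = 2053)
(B - 29158)/(c - 41866) = (2053 - 29158)/(-1937 - 41866) = -27105/(-43803) = -27105*(-1/43803) = 9035/14601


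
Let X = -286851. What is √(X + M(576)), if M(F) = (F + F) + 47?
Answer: 2*I*√71413 ≈ 534.46*I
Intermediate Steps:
M(F) = 47 + 2*F (M(F) = 2*F + 47 = 47 + 2*F)
√(X + M(576)) = √(-286851 + (47 + 2*576)) = √(-286851 + (47 + 1152)) = √(-286851 + 1199) = √(-285652) = 2*I*√71413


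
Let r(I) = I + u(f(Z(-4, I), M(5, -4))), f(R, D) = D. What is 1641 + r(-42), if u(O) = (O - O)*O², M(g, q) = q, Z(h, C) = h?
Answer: 1599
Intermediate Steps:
u(O) = 0 (u(O) = 0*O² = 0)
r(I) = I (r(I) = I + 0 = I)
1641 + r(-42) = 1641 - 42 = 1599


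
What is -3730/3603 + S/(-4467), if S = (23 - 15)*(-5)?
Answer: -1835310/1788289 ≈ -1.0263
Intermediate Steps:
S = -40 (S = 8*(-5) = -40)
-3730/3603 + S/(-4467) = -3730/3603 - 40/(-4467) = -3730*1/3603 - 40*(-1/4467) = -3730/3603 + 40/4467 = -1835310/1788289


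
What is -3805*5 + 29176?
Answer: 10151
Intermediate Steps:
-3805*5 + 29176 = -19025 + 29176 = 10151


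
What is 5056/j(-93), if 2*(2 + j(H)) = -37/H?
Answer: -940416/335 ≈ -2807.2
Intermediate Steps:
j(H) = -2 - 37/(2*H) (j(H) = -2 + (-37/H)/2 = -2 - 37/(2*H))
5056/j(-93) = 5056/(-2 - 37/2/(-93)) = 5056/(-2 - 37/2*(-1/93)) = 5056/(-2 + 37/186) = 5056/(-335/186) = 5056*(-186/335) = -940416/335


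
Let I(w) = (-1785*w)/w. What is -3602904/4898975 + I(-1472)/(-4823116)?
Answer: -17368479258489/23628324706100 ≈ -0.73507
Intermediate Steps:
I(w) = -1785
-3602904/4898975 + I(-1472)/(-4823116) = -3602904/4898975 - 1785/(-4823116) = -3602904*1/4898975 - 1785*(-1/4823116) = -3602904/4898975 + 1785/4823116 = -17368479258489/23628324706100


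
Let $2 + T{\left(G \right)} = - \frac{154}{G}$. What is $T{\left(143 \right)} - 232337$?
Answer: $- \frac{3020421}{13} \approx -2.3234 \cdot 10^{5}$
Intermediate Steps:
$T{\left(G \right)} = -2 - \frac{154}{G}$
$T{\left(143 \right)} - 232337 = \left(-2 - \frac{154}{143}\right) - 232337 = \left(-2 - \frac{14}{13}\right) - 232337 = - \frac{40}{13} - 232337 = - \frac{3020421}{13}$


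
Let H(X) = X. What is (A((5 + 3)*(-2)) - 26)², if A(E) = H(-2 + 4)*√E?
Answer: 612 - 416*I ≈ 612.0 - 416.0*I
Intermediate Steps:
A(E) = 2*√E (A(E) = (-2 + 4)*√E = 2*√E)
(A((5 + 3)*(-2)) - 26)² = (2*√((5 + 3)*(-2)) - 26)² = (2*√(8*(-2)) - 26)² = (2*√(-16) - 26)² = (2*(4*I) - 26)² = (8*I - 26)² = (-26 + 8*I)²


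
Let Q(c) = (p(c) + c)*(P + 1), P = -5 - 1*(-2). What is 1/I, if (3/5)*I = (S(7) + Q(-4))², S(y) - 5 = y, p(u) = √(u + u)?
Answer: 3/(80*(5 - I*√2)²) ≈ 0.0011831 + 0.00072748*I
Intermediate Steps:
P = -3 (P = -5 + 2 = -3)
p(u) = √2*√u (p(u) = √(2*u) = √2*√u)
S(y) = 5 + y
Q(c) = -2*c - 2*√2*√c (Q(c) = (√2*√c + c)*(-3 + 1) = (c + √2*√c)*(-2) = -2*c - 2*√2*√c)
I = 5*(20 - 4*I*√2)²/3 (I = 5*((5 + 7) + (-2*(-4) - 2*√2*√(-4)))²/3 = 5*(12 + (8 - 2*√2*2*I))²/3 = 5*(12 + (8 - 4*I*√2))²/3 = 5*(20 - 4*I*√2)²/3 ≈ 613.33 - 377.12*I)
1/I = 1/(1840/3 - 800*I*√2/3)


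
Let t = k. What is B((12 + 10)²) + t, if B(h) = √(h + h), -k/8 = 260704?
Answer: -2085632 + 22*√2 ≈ -2.0856e+6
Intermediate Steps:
k = -2085632 (k = -8*260704 = -2085632)
t = -2085632
B(h) = √2*√h (B(h) = √(2*h) = √2*√h)
B((12 + 10)²) + t = √2*√((12 + 10)²) - 2085632 = √2*√(22²) - 2085632 = √2*√484 - 2085632 = √2*22 - 2085632 = 22*√2 - 2085632 = -2085632 + 22*√2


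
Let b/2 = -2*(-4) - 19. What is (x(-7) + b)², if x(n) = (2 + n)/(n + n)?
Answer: 91809/196 ≈ 468.41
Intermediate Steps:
b = -22 (b = 2*(-2*(-4) - 19) = 2*(8 - 19) = 2*(-11) = -22)
x(n) = (2 + n)/(2*n) (x(n) = (2 + n)/((2*n)) = (2 + n)*(1/(2*n)) = (2 + n)/(2*n))
(x(-7) + b)² = ((½)*(2 - 7)/(-7) - 22)² = ((½)*(-⅐)*(-5) - 22)² = (5/14 - 22)² = (-303/14)² = 91809/196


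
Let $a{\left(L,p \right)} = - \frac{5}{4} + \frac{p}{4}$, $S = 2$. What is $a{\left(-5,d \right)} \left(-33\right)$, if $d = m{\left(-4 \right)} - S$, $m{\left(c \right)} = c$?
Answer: $\frac{363}{4} \approx 90.75$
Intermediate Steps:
$d = -6$ ($d = -4 - 2 = -6$)
$a{\left(L,p \right)} = - \frac{5}{4} + \frac{p}{4}$ ($a{\left(L,p \right)} = \left(-5\right) \frac{1}{4} + p \frac{1}{4} = - \frac{5}{4} + \frac{p}{4}$)
$a{\left(-5,d \right)} \left(-33\right) = \left(- \frac{5}{4} + \frac{1}{4} \left(-6\right)\right) \left(-33\right) = \left(- \frac{5}{4} - \frac{3}{2}\right) \left(-33\right) = \left(- \frac{11}{4}\right) \left(-33\right) = \frac{363}{4}$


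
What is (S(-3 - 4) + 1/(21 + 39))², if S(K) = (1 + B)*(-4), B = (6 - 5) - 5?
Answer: 519841/3600 ≈ 144.40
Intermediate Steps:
B = -4 (B = 1 - 5 = -4)
S(K) = 12 (S(K) = (1 - 4)*(-4) = -3*(-4) = 12)
(S(-3 - 4) + 1/(21 + 39))² = (12 + 1/(21 + 39))² = (12 + 1/60)² = (721/60)² = 519841/3600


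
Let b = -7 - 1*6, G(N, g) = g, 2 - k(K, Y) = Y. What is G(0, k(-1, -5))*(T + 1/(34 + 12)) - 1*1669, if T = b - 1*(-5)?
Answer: -79343/46 ≈ -1724.8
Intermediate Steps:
k(K, Y) = 2 - Y
b = -13 (b = -7 - 6 = -13)
T = -8 (T = -13 - 1*(-5) = -13 + 5 = -8)
G(0, k(-1, -5))*(T + 1/(34 + 12)) - 1*1669 = (2 - 1*(-5))*(-8 + 1/(34 + 12)) - 1*1669 = (2 + 5)*(-8 + 1/46) - 1669 = 7*(-8 + 1/46) - 1669 = 7*(-367/46) - 1669 = -2569/46 - 1669 = -79343/46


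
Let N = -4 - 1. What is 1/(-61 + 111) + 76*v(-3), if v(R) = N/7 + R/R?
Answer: 7607/350 ≈ 21.734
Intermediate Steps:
N = -5
v(R) = 2/7 (v(R) = -5/7 + R/R = -5*⅐ + 1 = -5/7 + 1 = 2/7)
1/(-61 + 111) + 76*v(-3) = 1/(-61 + 111) + 76*(2/7) = 1/50 + 152/7 = 7607/350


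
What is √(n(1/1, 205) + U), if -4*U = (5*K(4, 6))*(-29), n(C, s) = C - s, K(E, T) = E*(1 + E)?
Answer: √521 ≈ 22.825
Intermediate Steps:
U = 725 (U = -5*(4*(1 + 4))*(-29)/4 = -5*(4*5)*(-29)/4 = -5*20*(-29)/4 = -25*(-29) = -¼*(-2900) = 725)
√(n(1/1, 205) + U) = √((1/1 - 1*205) + 725) = √((1 - 205) + 725) = √(-204 + 725) = √521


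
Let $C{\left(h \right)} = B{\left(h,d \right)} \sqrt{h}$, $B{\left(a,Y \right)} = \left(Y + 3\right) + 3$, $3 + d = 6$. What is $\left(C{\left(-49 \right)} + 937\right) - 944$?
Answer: $-7 + 63 i \approx -7.0 + 63.0 i$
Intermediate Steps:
$d = 3$ ($d = -3 + 6 = 3$)
$B{\left(a,Y \right)} = 6 + Y$ ($B{\left(a,Y \right)} = \left(3 + Y\right) + 3 = 6 + Y$)
$C{\left(h \right)} = 9 \sqrt{h}$ ($C{\left(h \right)} = \left(6 + 3\right) \sqrt{h} = 9 \sqrt{h}$)
$\left(C{\left(-49 \right)} + 937\right) - 944 = \left(9 \sqrt{-49} + 937\right) - 944 = \left(9 \cdot 7 i + 937\right) - 944 = \left(63 i + 937\right) - 944 = \left(937 + 63 i\right) - 944 = -7 + 63 i$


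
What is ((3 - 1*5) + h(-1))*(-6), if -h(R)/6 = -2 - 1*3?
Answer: -168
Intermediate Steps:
h(R) = 30 (h(R) = -6*(-2 - 1*3) = -6*(-2 - 3) = -6*(-5) = 30)
((3 - 1*5) + h(-1))*(-6) = ((3 - 1*5) + 30)*(-6) = ((3 - 5) + 30)*(-6) = (-2 + 30)*(-6) = 28*(-6) = -168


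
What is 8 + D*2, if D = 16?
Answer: 40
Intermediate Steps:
8 + D*2 = 8 + 16*2 = 8 + 32 = 40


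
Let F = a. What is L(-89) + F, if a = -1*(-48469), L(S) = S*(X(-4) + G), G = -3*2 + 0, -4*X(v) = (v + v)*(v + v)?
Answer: 50427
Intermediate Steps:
X(v) = -v² (X(v) = -(v + v)*(v + v)/4 = -2*v*2*v/4 = -v²)
G = -6 (G = -6 + 0 = -6)
L(S) = -22*S (L(S) = S*(-1*(-4)² - 6) = S*(-1*16 - 6) = S*(-16 - 6) = S*(-22) = -22*S)
a = 48469
F = 48469
L(-89) + F = -22*(-89) + 48469 = 1958 + 48469 = 50427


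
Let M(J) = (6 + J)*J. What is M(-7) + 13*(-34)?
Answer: -435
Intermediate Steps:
M(J) = J*(6 + J)
M(-7) + 13*(-34) = -7*(6 - 7) + 13*(-34) = -7*(-1) - 442 = 7 - 442 = -435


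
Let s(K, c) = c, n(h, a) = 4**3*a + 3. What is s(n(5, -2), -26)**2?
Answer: 676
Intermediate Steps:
n(h, a) = 3 + 64*a (n(h, a) = 64*a + 3 = 3 + 64*a)
s(n(5, -2), -26)**2 = (-26)**2 = 676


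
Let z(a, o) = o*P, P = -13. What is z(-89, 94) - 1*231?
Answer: -1453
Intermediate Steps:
z(a, o) = -13*o (z(a, o) = o*(-13) = -13*o)
z(-89, 94) - 1*231 = -13*94 - 1*231 = -1222 - 231 = -1453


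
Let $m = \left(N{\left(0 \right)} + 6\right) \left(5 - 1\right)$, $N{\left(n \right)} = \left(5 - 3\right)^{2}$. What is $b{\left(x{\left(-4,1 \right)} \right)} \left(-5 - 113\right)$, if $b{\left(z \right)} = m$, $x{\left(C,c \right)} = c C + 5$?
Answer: $-4720$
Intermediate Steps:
$x{\left(C,c \right)} = 5 + C c$ ($x{\left(C,c \right)} = C c + 5 = 5 + C c$)
$N{\left(n \right)} = 4$ ($N{\left(n \right)} = 2^{2} = 4$)
$m = 40$ ($m = \left(4 + 6\right) \left(5 - 1\right) = 10 \cdot 4 = 40$)
$b{\left(z \right)} = 40$
$b{\left(x{\left(-4,1 \right)} \right)} \left(-5 - 113\right) = 40 \left(-5 - 113\right) = 40 \left(-118\right) = -4720$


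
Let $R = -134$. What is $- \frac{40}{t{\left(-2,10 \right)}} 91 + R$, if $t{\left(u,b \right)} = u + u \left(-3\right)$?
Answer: $-1044$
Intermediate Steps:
$t{\left(u,b \right)} = - 2 u$ ($t{\left(u,b \right)} = u - 3 u = - 2 u$)
$- \frac{40}{t{\left(-2,10 \right)}} 91 + R = - \frac{40}{\left(-2\right) \left(-2\right)} 91 - 134 = - \frac{40}{4} \cdot 91 - 134 = \left(-40\right) \frac{1}{4} \cdot 91 - 134 = \left(-10\right) 91 - 134 = -910 - 134 = -1044$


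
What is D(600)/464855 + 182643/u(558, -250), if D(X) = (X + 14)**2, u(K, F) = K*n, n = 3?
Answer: 28511201023/259389090 ≈ 109.92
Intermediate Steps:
u(K, F) = 3*K (u(K, F) = K*3 = 3*K)
D(X) = (14 + X)**2
D(600)/464855 + 182643/u(558, -250) = (14 + 600)**2/464855 + 182643/((3*558)) = 614**2*(1/464855) + 182643/1674 = 376996*(1/464855) + 182643*(1/1674) = 376996/464855 + 60881/558 = 28511201023/259389090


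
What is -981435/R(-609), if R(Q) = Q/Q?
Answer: -981435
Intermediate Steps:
R(Q) = 1
-981435/R(-609) = -981435/1 = -981435*1 = -981435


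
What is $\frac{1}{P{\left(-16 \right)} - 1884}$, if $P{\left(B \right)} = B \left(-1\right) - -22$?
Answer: $- \frac{1}{1846} \approx -0.00054171$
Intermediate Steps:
$P{\left(B \right)} = 22 - B$ ($P{\left(B \right)} = - B + 22 = 22 - B$)
$\frac{1}{P{\left(-16 \right)} - 1884} = \frac{1}{\left(22 - -16\right) - 1884} = \frac{1}{\left(22 + 16\right) - 1884} = \frac{1}{38 - 1884} = \frac{1}{-1846} = - \frac{1}{1846}$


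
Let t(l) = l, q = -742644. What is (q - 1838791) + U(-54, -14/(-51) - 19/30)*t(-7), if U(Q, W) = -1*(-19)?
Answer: -2581568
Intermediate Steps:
U(Q, W) = 19
(q - 1838791) + U(-54, -14/(-51) - 19/30)*t(-7) = (-742644 - 1838791) + 19*(-7) = -2581435 - 133 = -2581568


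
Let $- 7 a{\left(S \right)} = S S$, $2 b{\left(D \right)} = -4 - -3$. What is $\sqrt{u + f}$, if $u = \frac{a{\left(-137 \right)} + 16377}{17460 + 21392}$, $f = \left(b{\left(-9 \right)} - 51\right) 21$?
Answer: $\frac{i \sqrt{4997902757309}}{67991} \approx 32.881 i$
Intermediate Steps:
$b{\left(D \right)} = - \frac{1}{2}$ ($b{\left(D \right)} = \frac{-4 - -3}{2} = \frac{-4 + 3}{2} = \frac{1}{2} \left(-1\right) = - \frac{1}{2}$)
$f = - \frac{2163}{2}$ ($f = \left(- \frac{1}{2} - 51\right) 21 = \left(- \frac{103}{2}\right) 21 = - \frac{2163}{2} \approx -1081.5$)
$a{\left(S \right)} = - \frac{S^{2}}{7}$ ($a{\left(S \right)} = - \frac{S S}{7} = - \frac{S^{2}}{7}$)
$u = \frac{47935}{135982}$ ($u = \frac{- \frac{\left(-137\right)^{2}}{7} + 16377}{17460 + 21392} = \frac{\left(- \frac{1}{7}\right) 18769 + 16377}{38852} = \left(- \frac{18769}{7} + 16377\right) \frac{1}{38852} = \frac{95870}{7} \cdot \frac{1}{38852} = \frac{47935}{135982} \approx 0.35251$)
$\sqrt{u + f} = \sqrt{\frac{47935}{135982} - \frac{2163}{2}} = \sqrt{- \frac{73508299}{67991}} = \frac{i \sqrt{4997902757309}}{67991}$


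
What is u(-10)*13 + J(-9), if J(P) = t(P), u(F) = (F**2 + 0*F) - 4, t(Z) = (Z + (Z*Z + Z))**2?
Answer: 5217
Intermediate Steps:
t(Z) = (Z**2 + 2*Z)**2 (t(Z) = (Z + (Z**2 + Z))**2 = (Z + (Z + Z**2))**2 = (Z**2 + 2*Z)**2)
u(F) = -4 + F**2 (u(F) = (F**2 + 0) - 4 = F**2 - 4 = -4 + F**2)
J(P) = P**2*(2 + P)**2
u(-10)*13 + J(-9) = (-4 + (-10)**2)*13 + (-9)**2*(2 - 9)**2 = (-4 + 100)*13 + 81*(-7)**2 = 96*13 + 81*49 = 1248 + 3969 = 5217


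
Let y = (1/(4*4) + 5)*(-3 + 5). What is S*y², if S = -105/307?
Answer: -688905/19648 ≈ -35.062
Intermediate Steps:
S = -105/307 (S = -105*1/307 = -105/307 ≈ -0.34202)
y = 81/8 (y = (1/16 + 5)*2 = (81/16)*2 = 81/8 ≈ 10.125)
S*y² = -105*(81/8)²/307 = -105/307*6561/64 = -688905/19648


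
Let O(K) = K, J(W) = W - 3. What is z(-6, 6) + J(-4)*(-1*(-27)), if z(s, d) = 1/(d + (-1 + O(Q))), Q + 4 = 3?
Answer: -755/4 ≈ -188.75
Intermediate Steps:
Q = -1 (Q = -4 + 3 = -1)
J(W) = -3 + W
z(s, d) = 1/(-2 + d) (z(s, d) = 1/(d + (-1 - 1)) = 1/(d - 2) = 1/(-2 + d))
z(-6, 6) + J(-4)*(-1*(-27)) = 1/(-2 + 6) + (-3 - 4)*(-1*(-27)) = 1/4 - 7*27 = ¼ - 189 = -755/4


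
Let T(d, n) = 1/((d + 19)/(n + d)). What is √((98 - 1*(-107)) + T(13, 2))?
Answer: 5*√526/8 ≈ 14.334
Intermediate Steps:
T(d, n) = (d + n)/(19 + d) (T(d, n) = 1/((19 + d)/(d + n)) = (d + n)/(19 + d))
√((98 - 1*(-107)) + T(13, 2)) = √((98 - 1*(-107)) + (13 + 2)/(19 + 13)) = √((98 + 107) + 15/32) = √(205 + (1/32)*15) = √(205 + 15/32) = √(6575/32) = 5*√526/8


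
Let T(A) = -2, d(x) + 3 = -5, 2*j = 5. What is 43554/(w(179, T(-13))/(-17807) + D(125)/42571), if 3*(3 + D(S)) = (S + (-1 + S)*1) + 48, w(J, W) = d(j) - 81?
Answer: 33016623506538/5498291 ≈ 6.0049e+6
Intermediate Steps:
j = 5/2 (j = (½)*5 = 5/2 ≈ 2.5000)
d(x) = -8 (d(x) = -3 - 5 = -8)
w(J, W) = -89 (w(J, W) = -8 - 81 = -89)
D(S) = 38/3 + 2*S/3 (D(S) = -3 + ((S + (-1 + S)*1) + 48)/3 = -3 + ((S + (-1 + S)) + 48)/3 = -3 + ((-1 + 2*S) + 48)/3 = -3 + (47 + 2*S)/3 = -3 + (47/3 + 2*S/3) = 38/3 + 2*S/3)
43554/(w(179, T(-13))/(-17807) + D(125)/42571) = 43554/(-89/(-17807) + (38/3 + (⅔)*125)/42571) = 43554/(-89*(-1/17807) + (38/3 + 250/3)*(1/42571)) = 43554/(89/17807 + 96*(1/42571)) = 43554/(89/17807 + 96/42571) = 43554/(5498291/758061797) = 43554*(758061797/5498291) = 33016623506538/5498291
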